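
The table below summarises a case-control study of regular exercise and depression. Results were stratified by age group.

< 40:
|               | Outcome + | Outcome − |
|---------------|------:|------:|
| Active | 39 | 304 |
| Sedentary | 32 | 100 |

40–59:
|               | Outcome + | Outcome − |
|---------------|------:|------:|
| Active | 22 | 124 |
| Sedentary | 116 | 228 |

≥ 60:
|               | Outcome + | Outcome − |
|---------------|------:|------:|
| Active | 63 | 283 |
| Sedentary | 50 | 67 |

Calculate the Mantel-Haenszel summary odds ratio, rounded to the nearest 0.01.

0.34

OR_MH = Σ(aᵢdᵢ/nᵢ) / Σ(bᵢcᵢ/nᵢ), where nᵢ is the stratum total.
Stratum 1 (< 40): n = 475; a·d/n = 39·100/475 = 8.2105; b·c/n = 304·32/475 = 20.4800
Stratum 2 (40–59): n = 490; a·d/n = 22·228/490 = 10.2367; b·c/n = 124·116/490 = 29.3551
Stratum 3 (≥ 60): n = 463; a·d/n = 63·67/463 = 9.1166; b·c/n = 283·50/463 = 30.5616
OR_MH = (8.2105 + 10.2367 + 9.1166) / (20.4800 + 29.3551 + 30.5616) = 27.5639 / 80.3967 = 0.34285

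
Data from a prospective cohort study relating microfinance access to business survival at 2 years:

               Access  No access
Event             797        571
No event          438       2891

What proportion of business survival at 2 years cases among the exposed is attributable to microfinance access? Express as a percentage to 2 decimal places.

74.44

Reading the table with exposure as columns: a = 797 (Access, case), b = 438 (Access, non-case), c = 571 (No access, case), d = 2891.
Risk in exposed = 797/1235 = 0.64534; risk in unexposed = 571/3462 = 0.16493.
RR = 0.64534/0.16493 = 3.91275
AR% = (RR − 1)/RR × 100 = (3.91275 − 1)/3.91275 × 100 = 74.4425%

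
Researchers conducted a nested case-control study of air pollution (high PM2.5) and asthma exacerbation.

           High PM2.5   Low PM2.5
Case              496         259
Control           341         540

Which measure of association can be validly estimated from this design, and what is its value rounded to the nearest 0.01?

Reading the table with exposure as columns: a = 496 (High PM2.5, case), b = 341 (High PM2.5, non-case), c = 259 (Low PM2.5, case), d = 540.
This is a nested case-control study: participants were sampled on outcome status, so risks in the source population cannot be estimated directly — relative risk is not valid here. The odds ratio is the appropriate measure.
OR = (a·d)/(b·c) = (496 × 540) / (341 × 259) = 267840 / 88319 = 3.03264

3.03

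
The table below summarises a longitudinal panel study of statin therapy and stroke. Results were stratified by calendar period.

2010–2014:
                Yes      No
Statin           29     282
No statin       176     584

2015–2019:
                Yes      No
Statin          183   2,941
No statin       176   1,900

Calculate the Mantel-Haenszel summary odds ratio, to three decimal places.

OR_MH = Σ(aᵢdᵢ/nᵢ) / Σ(bᵢcᵢ/nᵢ), where nᵢ is the stratum total.
Stratum 1 (2010–2014): n = 1071; a·d/n = 29·584/1071 = 15.8133; b·c/n = 282·176/1071 = 46.3417
Stratum 2 (2015–2019): n = 5200; a·d/n = 183·1900/5200 = 66.8654; b·c/n = 2941·176/5200 = 99.5415
OR_MH = (15.8133 + 66.8654) / (46.3417 + 99.5415) = 82.6786 / 145.8833 = 0.56675

0.567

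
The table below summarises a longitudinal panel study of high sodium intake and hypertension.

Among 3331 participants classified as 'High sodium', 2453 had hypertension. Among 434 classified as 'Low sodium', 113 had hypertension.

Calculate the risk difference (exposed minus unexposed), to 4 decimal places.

0.4760

From the description: a = 2453, b = 878, c = 113, d = 321.
Risk in exposed = 2453/3331 = 0.736415; risk in unexposed = 113/434 = 0.260369.
Risk difference = 0.736415 − 0.260369 = 0.476047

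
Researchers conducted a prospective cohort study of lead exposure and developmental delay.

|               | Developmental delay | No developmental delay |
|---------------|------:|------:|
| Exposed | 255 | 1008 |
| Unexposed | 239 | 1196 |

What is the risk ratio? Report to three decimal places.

1.212

Cells: a = 255, b = 1008, c = 239, d = 1196.
Risk in exposed = 255/1263 = 0.20190; risk in unexposed = 239/1435 = 0.16655.
RR = 0.20190 / 0.16655 = 1.21225
The risk among the exposed is 1.21 times that among the unexposed.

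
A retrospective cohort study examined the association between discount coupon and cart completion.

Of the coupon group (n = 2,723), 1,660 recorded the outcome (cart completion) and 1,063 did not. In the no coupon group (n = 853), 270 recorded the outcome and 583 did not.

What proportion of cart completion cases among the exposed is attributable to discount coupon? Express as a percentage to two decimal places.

48.08

From the description: a = 1660, b = 1063, c = 270, d = 583.
Risk in exposed = 1660/2723 = 0.60962; risk in unexposed = 270/853 = 0.31653.
RR = 0.60962/0.31653 = 1.92595
AR% = (RR − 1)/RR × 100 = (1.92595 − 1)/1.92595 × 100 = 48.0777%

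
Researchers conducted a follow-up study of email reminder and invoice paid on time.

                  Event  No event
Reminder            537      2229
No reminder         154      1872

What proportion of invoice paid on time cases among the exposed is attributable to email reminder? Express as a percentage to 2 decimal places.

Cells: a = 537, b = 2229, c = 154, d = 1872.
Risk in exposed = 537/2766 = 0.19414; risk in unexposed = 154/2026 = 0.07601.
RR = 0.19414/0.07601 = 2.55412
AR% = (RR − 1)/RR × 100 = (2.55412 − 1)/2.55412 × 100 = 60.8475%

60.85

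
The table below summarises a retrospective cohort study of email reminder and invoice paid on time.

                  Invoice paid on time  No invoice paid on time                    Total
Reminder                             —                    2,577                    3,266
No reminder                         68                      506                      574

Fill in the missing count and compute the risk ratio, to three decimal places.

1.781

The missing cell is in the exposed row: 3266 − 2577 = 689.
So a = 689, b = 2577, c = 68, d = 506.
RR = [a/(a+b)] / [c/(c+d)] = (689/3266) / (68/574) = 0.21096/0.11847 = 1.78076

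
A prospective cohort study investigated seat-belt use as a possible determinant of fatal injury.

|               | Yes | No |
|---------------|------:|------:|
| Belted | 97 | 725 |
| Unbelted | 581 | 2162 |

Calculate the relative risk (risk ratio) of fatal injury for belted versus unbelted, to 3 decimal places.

Cells: a = 97, b = 725, c = 581, d = 2162.
Risk in exposed = 97/822 = 0.11800; risk in unexposed = 581/2743 = 0.21181.
RR = 0.11800 / 0.21181 = 0.55712
The risk is 44% lower among the exposed than among the unexposed.

0.557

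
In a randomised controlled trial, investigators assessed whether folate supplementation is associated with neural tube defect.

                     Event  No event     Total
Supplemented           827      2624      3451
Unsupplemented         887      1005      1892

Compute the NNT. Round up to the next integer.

Risk in treated group = 827/3451 = 0.23964; risk in control = 887/1892 = 0.46882.
Absolute risk reduction = 0.46882 − 0.23964 = 0.22918
NNT = 1 / ARR = 1 / 0.22918 = 4.363 → round up → 5

5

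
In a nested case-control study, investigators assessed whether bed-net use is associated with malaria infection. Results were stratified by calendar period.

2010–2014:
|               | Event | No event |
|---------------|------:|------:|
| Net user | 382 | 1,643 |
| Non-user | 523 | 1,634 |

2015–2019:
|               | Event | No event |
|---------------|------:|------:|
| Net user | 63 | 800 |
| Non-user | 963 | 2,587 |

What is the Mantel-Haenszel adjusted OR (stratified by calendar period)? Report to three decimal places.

0.490

OR_MH = Σ(aᵢdᵢ/nᵢ) / Σ(bᵢcᵢ/nᵢ), where nᵢ is the stratum total.
Stratum 1 (2010–2014): n = 4182; a·d/n = 382·1634/4182 = 149.2559; b·c/n = 1643·523/4182 = 205.4732
Stratum 2 (2015–2019): n = 4413; a·d/n = 63·2587/4413 = 36.9320; b·c/n = 800·963/4413 = 174.5751
OR_MH = (149.2559 + 36.9320) / (205.4732 + 174.5751) = 186.1879 / 380.0483 = 0.48991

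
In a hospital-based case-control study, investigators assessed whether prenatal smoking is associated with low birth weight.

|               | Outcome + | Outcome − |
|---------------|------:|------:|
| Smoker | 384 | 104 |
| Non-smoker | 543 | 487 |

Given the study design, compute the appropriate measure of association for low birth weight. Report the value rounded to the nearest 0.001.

Cells: a = 384, b = 104, c = 543, d = 487.
This is a hospital-based case-control study: participants were sampled on outcome status, so risks in the source population cannot be estimated directly — relative risk is not valid here. The odds ratio is the appropriate measure.
OR = (a·d)/(b·c) = (384 × 487) / (104 × 543) = 187008 / 56472 = 3.31152

3.312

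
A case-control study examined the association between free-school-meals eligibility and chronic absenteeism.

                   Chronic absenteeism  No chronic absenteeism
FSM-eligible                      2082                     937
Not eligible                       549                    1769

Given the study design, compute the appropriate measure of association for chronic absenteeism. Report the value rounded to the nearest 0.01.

7.16

Cells: a = 2082, b = 937, c = 549, d = 1769.
This is a case-control study: participants were sampled on outcome status, so risks in the source population cannot be estimated directly — relative risk is not valid here. The odds ratio is the appropriate measure.
OR = (a·d)/(b·c) = (2082 × 1769) / (937 × 549) = 3683058 / 514413 = 7.15973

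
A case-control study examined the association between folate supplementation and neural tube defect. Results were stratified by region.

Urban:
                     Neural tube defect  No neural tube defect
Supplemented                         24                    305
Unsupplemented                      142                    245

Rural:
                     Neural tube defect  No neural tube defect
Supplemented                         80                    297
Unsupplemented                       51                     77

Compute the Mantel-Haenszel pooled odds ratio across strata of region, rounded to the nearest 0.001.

OR_MH = Σ(aᵢdᵢ/nᵢ) / Σ(bᵢcᵢ/nᵢ), where nᵢ is the stratum total.
Stratum 1 (Urban): n = 716; a·d/n = 24·245/716 = 8.2123; b·c/n = 305·142/716 = 60.4888
Stratum 2 (Rural): n = 505; a·d/n = 80·77/505 = 12.1980; b·c/n = 297·51/505 = 29.9941
OR_MH = (8.2123 + 12.1980) / (60.4888 + 29.9941) = 20.4103 / 90.4829 = 0.22557

0.226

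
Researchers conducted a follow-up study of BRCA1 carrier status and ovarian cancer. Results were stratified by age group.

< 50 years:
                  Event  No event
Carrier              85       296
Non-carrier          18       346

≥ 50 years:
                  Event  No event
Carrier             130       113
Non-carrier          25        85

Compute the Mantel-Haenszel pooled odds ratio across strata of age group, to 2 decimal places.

OR_MH = Σ(aᵢdᵢ/nᵢ) / Σ(bᵢcᵢ/nᵢ), where nᵢ is the stratum total.
Stratum 1 (< 50 years): n = 745; a·d/n = 85·346/745 = 39.4765; b·c/n = 296·18/745 = 7.1517
Stratum 2 (≥ 50 years): n = 353; a·d/n = 130·85/353 = 31.3031; b·c/n = 113·25/353 = 8.0028
OR_MH = (39.4765 + 31.3031) / (7.1517 + 8.0028) = 70.7796 / 15.1545 = 4.67053

4.67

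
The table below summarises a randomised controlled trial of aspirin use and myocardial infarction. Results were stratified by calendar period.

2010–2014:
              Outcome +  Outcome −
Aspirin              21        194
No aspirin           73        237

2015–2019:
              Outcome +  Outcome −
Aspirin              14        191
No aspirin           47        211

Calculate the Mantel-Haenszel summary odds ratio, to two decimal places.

0.34

OR_MH = Σ(aᵢdᵢ/nᵢ) / Σ(bᵢcᵢ/nᵢ), where nᵢ is the stratum total.
Stratum 1 (2010–2014): n = 525; a·d/n = 21·237/525 = 9.4800; b·c/n = 194·73/525 = 26.9752
Stratum 2 (2015–2019): n = 463; a·d/n = 14·211/463 = 6.3801; b·c/n = 191·47/463 = 19.3888
OR_MH = (9.4800 + 6.3801) / (26.9752 + 19.3888) = 15.8601 / 46.3640 = 0.34208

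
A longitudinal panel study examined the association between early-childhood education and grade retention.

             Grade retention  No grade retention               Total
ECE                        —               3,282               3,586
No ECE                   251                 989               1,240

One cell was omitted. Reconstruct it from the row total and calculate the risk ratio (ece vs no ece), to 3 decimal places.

0.419

The missing cell is in the exposed row: 3586 − 3282 = 304.
So a = 304, b = 3282, c = 251, d = 989.
RR = [a/(a+b)] / [c/(c+d)] = (304/3586) / (251/1240) = 0.08477/0.20242 = 0.41880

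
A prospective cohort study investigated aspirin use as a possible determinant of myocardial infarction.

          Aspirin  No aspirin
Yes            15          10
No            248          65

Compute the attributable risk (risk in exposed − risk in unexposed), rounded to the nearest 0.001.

Reading the table with exposure as columns: a = 15 (Aspirin, case), b = 248 (Aspirin, non-case), c = 10 (No aspirin, case), d = 65.
Risk in exposed = 15/263 = 0.057034; risk in unexposed = 10/75 = 0.133333.
Risk difference = 0.057034 − 0.133333 = -0.076299

-0.076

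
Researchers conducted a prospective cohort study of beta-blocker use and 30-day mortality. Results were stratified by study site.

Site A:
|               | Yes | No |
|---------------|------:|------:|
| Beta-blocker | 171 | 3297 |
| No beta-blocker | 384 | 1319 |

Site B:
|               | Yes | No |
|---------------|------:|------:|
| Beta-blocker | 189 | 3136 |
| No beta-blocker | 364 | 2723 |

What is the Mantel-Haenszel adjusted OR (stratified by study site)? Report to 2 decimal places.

OR_MH = Σ(aᵢdᵢ/nᵢ) / Σ(bᵢcᵢ/nᵢ), where nᵢ is the stratum total.
Stratum 1 (Site A): n = 5171; a·d/n = 171·1319/5171 = 43.6181; b·c/n = 3297·384/5171 = 244.8362
Stratum 2 (Site B): n = 6412; a·d/n = 189·2723/6412 = 80.2631; b·c/n = 3136·364/6412 = 178.0262
OR_MH = (43.6181 + 80.2631) / (244.8362 + 178.0262) = 123.8812 / 422.8624 = 0.29296

0.29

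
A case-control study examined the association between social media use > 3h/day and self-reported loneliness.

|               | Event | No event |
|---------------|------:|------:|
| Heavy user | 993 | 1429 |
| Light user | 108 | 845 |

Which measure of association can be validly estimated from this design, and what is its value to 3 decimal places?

Cells: a = 993, b = 1429, c = 108, d = 845.
This is a case-control study: participants were sampled on outcome status, so risks in the source population cannot be estimated directly — relative risk is not valid here. The odds ratio is the appropriate measure.
OR = (a·d)/(b·c) = (993 × 845) / (1429 × 108) = 839085 / 154332 = 5.43688

5.437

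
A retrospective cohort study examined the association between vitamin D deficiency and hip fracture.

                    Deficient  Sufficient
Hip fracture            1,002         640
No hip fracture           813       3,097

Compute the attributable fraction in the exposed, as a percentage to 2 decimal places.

Reading the table with exposure as columns: a = 1002 (Deficient, case), b = 813 (Deficient, non-case), c = 640 (Sufficient, case), d = 3097.
Risk in exposed = 1002/1815 = 0.55207; risk in unexposed = 640/3737 = 0.17126.
RR = 0.55207/0.17126 = 3.22355
AR% = (RR − 1)/RR × 100 = (3.22355 − 1)/3.22355 × 100 = 68.9783%

68.98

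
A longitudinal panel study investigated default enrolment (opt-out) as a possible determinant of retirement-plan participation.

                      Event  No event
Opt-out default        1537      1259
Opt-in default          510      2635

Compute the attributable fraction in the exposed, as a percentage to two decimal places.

Cells: a = 1537, b = 1259, c = 510, d = 2635.
Risk in exposed = 1537/2796 = 0.54971; risk in unexposed = 510/3145 = 0.16216.
RR = 0.54971/0.16216 = 3.38990
AR% = (RR − 1)/RR × 100 = (3.38990 − 1)/3.38990 × 100 = 70.5006%

70.50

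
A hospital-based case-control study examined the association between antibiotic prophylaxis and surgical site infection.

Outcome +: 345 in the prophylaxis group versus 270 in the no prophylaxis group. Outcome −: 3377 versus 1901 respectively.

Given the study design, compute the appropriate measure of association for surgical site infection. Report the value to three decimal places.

From the description: a = 345, b = 3377, c = 270, d = 1901.
This is a hospital-based case-control study: participants were sampled on outcome status, so risks in the source population cannot be estimated directly — relative risk is not valid here. The odds ratio is the appropriate measure.
OR = (a·d)/(b·c) = (345 × 1901) / (3377 × 270) = 655845 / 911790 = 0.71929

0.719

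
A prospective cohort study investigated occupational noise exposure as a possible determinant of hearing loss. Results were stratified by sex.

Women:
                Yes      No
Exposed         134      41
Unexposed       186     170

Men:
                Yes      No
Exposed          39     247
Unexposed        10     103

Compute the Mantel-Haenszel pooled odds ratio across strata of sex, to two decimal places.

OR_MH = Σ(aᵢdᵢ/nᵢ) / Σ(bᵢcᵢ/nᵢ), where nᵢ is the stratum total.
Stratum 1 (Women): n = 531; a·d/n = 134·170/531 = 42.9002; b·c/n = 41·186/531 = 14.3616
Stratum 2 (Men): n = 399; a·d/n = 39·103/399 = 10.0677; b·c/n = 247·10/399 = 6.1905
OR_MH = (42.9002 + 10.0677) / (14.3616 + 6.1905) = 52.9679 / 20.5521 = 2.57725

2.58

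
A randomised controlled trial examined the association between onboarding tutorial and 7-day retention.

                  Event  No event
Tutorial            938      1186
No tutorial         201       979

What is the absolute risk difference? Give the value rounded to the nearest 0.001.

0.271

Cells: a = 938, b = 1186, c = 201, d = 979.
Risk in exposed = 938/2124 = 0.441620; risk in unexposed = 201/1180 = 0.170339.
Risk difference = 0.441620 − 0.170339 = 0.271281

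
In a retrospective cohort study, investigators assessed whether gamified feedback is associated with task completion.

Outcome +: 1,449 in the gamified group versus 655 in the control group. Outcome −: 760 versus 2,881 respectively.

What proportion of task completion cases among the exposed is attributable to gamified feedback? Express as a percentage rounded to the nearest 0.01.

From the description: a = 1449, b = 760, c = 655, d = 2881.
Risk in exposed = 1449/2209 = 0.65595; risk in unexposed = 655/3536 = 0.18524.
RR = 0.65595/0.18524 = 3.54114
AR% = (RR − 1)/RR × 100 = (3.54114 − 1)/3.54114 × 100 = 71.7605%

71.76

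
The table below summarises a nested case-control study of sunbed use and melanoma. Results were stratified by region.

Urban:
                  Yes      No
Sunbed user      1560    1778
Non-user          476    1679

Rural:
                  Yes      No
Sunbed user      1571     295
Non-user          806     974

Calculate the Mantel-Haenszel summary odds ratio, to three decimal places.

OR_MH = Σ(aᵢdᵢ/nᵢ) / Σ(bᵢcᵢ/nᵢ), where nᵢ is the stratum total.
Stratum 1 (Urban): n = 5493; a·d/n = 1560·1679/5493 = 476.8323; b·c/n = 1778·476/5493 = 154.0739
Stratum 2 (Rural): n = 3646; a·d/n = 1571·974/3646 = 419.6802; b·c/n = 295·806/3646 = 65.2139
OR_MH = (476.8323 + 419.6802) / (154.0739 + 65.2139) = 896.5125 / 219.2878 = 4.08829

4.088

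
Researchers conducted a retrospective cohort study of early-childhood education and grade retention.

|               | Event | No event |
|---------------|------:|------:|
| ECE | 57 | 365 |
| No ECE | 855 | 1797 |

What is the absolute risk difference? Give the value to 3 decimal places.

-0.187

Cells: a = 57, b = 365, c = 855, d = 1797.
Risk in exposed = 57/422 = 0.135071; risk in unexposed = 855/2652 = 0.322398.
Risk difference = 0.135071 − 0.322398 = -0.187327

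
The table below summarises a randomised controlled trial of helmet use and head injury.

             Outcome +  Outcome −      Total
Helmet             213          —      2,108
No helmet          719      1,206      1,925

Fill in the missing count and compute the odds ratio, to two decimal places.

0.19

The missing cell is in the exposed row: 2108 − 213 = 1895.
So a = 213, b = 1895, c = 719, d = 1206.
OR = (a·d)/(b·c) = (213 × 1206) / (1895 × 719) = 256878 / 1362505 = 0.18853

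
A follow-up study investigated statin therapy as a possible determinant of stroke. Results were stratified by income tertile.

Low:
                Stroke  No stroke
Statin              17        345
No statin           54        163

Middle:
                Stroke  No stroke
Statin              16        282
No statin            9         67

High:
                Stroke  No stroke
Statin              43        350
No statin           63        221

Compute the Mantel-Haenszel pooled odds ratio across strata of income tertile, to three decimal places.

0.303

OR_MH = Σ(aᵢdᵢ/nᵢ) / Σ(bᵢcᵢ/nᵢ), where nᵢ is the stratum total.
Stratum 1 (Low): n = 579; a·d/n = 17·163/579 = 4.7858; b·c/n = 345·54/579 = 32.1762
Stratum 2 (Middle): n = 374; a·d/n = 16·67/374 = 2.8663; b·c/n = 282·9/374 = 6.7861
Stratum 3 (High): n = 677; a·d/n = 43·221/677 = 14.0369; b·c/n = 350·63/677 = 32.5702
OR_MH = (4.7858 + 2.8663 + 14.0369) / (32.1762 + 6.7861 + 32.5702) = 21.6891 / 71.5324 = 0.30321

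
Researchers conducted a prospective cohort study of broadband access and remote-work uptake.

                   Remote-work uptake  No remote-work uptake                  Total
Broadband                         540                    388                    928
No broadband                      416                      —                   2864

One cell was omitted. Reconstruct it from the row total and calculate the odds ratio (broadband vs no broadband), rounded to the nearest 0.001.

The missing cell is in the unexposed row: 2864 − 416 = 2448.
So a = 540, b = 388, c = 416, d = 2448.
OR = (a·d)/(b·c) = (540 × 2448) / (388 × 416) = 1321920 / 161408 = 8.18993

8.190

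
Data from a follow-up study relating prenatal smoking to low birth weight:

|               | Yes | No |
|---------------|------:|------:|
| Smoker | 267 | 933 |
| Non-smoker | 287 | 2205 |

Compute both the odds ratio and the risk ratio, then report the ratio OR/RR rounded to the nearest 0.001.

1.138

Cells: a = 267, b = 933, c = 287, d = 2205.
OR = (267·2205)/(933·287) = 588735/267771 = 2.19865
Risk in exposed = 267/1200 = 0.22250; risk in unexposed = 287/2492 = 0.11517; RR = 1.93195
OR/RR = 2.19865 / 1.93195 = 1.13805
The outcome is not rare, so the OR lies further from 1 than the RR.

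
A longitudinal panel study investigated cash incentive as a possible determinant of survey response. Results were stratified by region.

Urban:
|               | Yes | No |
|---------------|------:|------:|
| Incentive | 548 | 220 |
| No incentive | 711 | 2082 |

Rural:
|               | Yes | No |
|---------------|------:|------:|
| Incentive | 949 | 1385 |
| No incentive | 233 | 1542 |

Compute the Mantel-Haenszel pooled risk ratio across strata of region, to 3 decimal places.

RR_MH = Σ(aᵢ·n₀ᵢ/nᵢ) / Σ(cᵢ·n₁ᵢ/nᵢ), with n₁ᵢ = aᵢ+bᵢ (exposed), n₀ᵢ = cᵢ+dᵢ (unexposed), nᵢ = n₁ᵢ+n₀ᵢ.
Stratum 1 (Urban): n₁ = 768, n₀ = 2793, n = 3561; a·n₀/n = 548·2793/3561 = 429.8130; c·n₁/n = 711·768/3561 = 153.3412
Stratum 2 (Rural): n₁ = 2334, n₀ = 1775, n = 4109; a·n₀/n = 949·1775/4109 = 409.9477; c·n₁/n = 233·2334/4109 = 132.3490
RR_MH = (429.8130 + 409.9477) / (153.3412 + 132.3490) = 839.7606 / 285.6902 = 2.93941

2.939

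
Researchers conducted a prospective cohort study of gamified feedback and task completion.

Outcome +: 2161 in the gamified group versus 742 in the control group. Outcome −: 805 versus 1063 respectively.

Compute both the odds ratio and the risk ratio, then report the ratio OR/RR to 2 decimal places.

From the description: a = 2161, b = 805, c = 742, d = 1063.
OR = (2161·1063)/(805·742) = 2297143/597310 = 3.84581
Risk in exposed = 2161/2966 = 0.72859; risk in unexposed = 742/1805 = 0.41108; RR = 1.77238
OR/RR = 3.84581 / 1.77238 = 2.16986
The outcome is not rare, so the OR lies further from 1 than the RR.

2.17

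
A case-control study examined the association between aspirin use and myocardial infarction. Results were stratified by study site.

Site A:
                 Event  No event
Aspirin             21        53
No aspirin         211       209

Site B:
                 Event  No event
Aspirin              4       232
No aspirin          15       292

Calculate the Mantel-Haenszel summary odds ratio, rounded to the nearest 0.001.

OR_MH = Σ(aᵢdᵢ/nᵢ) / Σ(bᵢcᵢ/nᵢ), where nᵢ is the stratum total.
Stratum 1 (Site A): n = 494; a·d/n = 21·209/494 = 8.8846; b·c/n = 53·211/494 = 22.6377
Stratum 2 (Site B): n = 543; a·d/n = 4·292/543 = 2.1510; b·c/n = 232·15/543 = 6.4088
OR_MH = (8.8846 + 2.1510) / (22.6377 + 6.4088) = 11.0356 / 29.0465 = 0.37993

0.380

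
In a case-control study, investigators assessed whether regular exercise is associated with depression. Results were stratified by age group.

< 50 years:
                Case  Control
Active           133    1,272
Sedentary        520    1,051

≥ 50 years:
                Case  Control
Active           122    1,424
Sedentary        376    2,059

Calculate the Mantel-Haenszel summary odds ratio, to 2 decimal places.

OR_MH = Σ(aᵢdᵢ/nᵢ) / Σ(bᵢcᵢ/nᵢ), where nᵢ is the stratum total.
Stratum 1 (< 50 years): n = 2976; a·d/n = 133·1051/2976 = 46.9701; b·c/n = 1272·520/2976 = 222.2581
Stratum 2 (≥ 50 years): n = 3981; a·d/n = 122·2059/3981 = 63.0992; b·c/n = 1424·376/3981 = 134.4949
OR_MH = (46.9701 + 63.0992) / (222.2581 + 134.4949) = 110.0693 / 356.7529 = 0.30853

0.31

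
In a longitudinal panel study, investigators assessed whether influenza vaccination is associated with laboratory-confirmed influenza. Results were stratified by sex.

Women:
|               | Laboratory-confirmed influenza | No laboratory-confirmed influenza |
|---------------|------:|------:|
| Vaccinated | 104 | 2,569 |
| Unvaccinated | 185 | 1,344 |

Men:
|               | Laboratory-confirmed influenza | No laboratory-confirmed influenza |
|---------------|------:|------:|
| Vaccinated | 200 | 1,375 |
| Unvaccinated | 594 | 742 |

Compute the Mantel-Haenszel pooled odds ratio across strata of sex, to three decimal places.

OR_MH = Σ(aᵢdᵢ/nᵢ) / Σ(bᵢcᵢ/nᵢ), where nᵢ is the stratum total.
Stratum 1 (Women): n = 4202; a·d/n = 104·1344/4202 = 33.2642; b·c/n = 2569·185/4202 = 113.1045
Stratum 2 (Men): n = 2911; a·d/n = 200·742/2911 = 50.9790; b·c/n = 1375·594/2911 = 280.5737
OR_MH = (33.2642 + 50.9790) / (113.1045 + 280.5737) = 84.2432 / 393.6782 = 0.21399

0.214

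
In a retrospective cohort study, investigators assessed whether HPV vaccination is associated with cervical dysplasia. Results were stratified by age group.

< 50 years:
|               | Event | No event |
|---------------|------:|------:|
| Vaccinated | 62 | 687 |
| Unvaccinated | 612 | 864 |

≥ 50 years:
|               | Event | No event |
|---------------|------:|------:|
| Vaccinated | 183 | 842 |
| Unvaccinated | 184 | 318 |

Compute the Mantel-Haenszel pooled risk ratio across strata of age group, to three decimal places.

0.307

RR_MH = Σ(aᵢ·n₀ᵢ/nᵢ) / Σ(cᵢ·n₁ᵢ/nᵢ), with n₁ᵢ = aᵢ+bᵢ (exposed), n₀ᵢ = cᵢ+dᵢ (unexposed), nᵢ = n₁ᵢ+n₀ᵢ.
Stratum 1 (< 50 years): n₁ = 749, n₀ = 1476, n = 2225; a·n₀/n = 62·1476/2225 = 41.1290; c·n₁/n = 612·749/2225 = 206.0171
Stratum 2 (≥ 50 years): n₁ = 1025, n₀ = 502, n = 1527; a·n₀/n = 183·502/1527 = 60.1611; c·n₁/n = 184·1025/1527 = 123.5102
RR_MH = (41.1290 + 60.1611) / (206.0171 + 123.5102) = 101.2901 / 329.5272 = 0.30738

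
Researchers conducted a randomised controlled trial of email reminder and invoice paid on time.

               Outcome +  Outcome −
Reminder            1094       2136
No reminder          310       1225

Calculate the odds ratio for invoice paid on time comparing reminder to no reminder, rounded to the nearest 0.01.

Cells: a = 1094, b = 2136, c = 310, d = 1225.
OR = (a·d)/(b·c) = (1094 × 1225) / (2136 × 310) = 1340150 / 662160 = 2.02391
The odds of invoice paid on time are about 2.02 times as high in the reminder group.

2.02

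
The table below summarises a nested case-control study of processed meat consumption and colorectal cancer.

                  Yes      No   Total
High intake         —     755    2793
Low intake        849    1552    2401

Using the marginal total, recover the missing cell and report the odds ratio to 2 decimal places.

The missing cell is in the exposed row: 2793 − 755 = 2038.
So a = 2038, b = 755, c = 849, d = 1552.
OR = (a·d)/(b·c) = (2038 × 1552) / (755 × 849) = 3162976 / 640995 = 4.93448

4.93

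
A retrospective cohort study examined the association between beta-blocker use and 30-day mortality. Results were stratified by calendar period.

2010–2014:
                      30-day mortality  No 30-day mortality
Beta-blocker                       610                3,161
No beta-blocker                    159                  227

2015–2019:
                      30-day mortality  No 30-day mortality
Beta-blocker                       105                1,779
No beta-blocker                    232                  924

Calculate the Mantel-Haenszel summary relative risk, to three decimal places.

RR_MH = Σ(aᵢ·n₀ᵢ/nᵢ) / Σ(cᵢ·n₁ᵢ/nᵢ), with n₁ᵢ = aᵢ+bᵢ (exposed), n₀ᵢ = cᵢ+dᵢ (unexposed), nᵢ = n₁ᵢ+n₀ᵢ.
Stratum 1 (2010–2014): n₁ = 3771, n₀ = 386, n = 4157; a·n₀/n = 610·386/4157 = 56.6418; c·n₁/n = 159·3771/4157 = 144.2360
Stratum 2 (2015–2019): n₁ = 1884, n₀ = 1156, n = 3040; a·n₀/n = 105·1156/3040 = 39.9276; c·n₁/n = 232·1884/3040 = 143.7789
RR_MH = (56.6418 + 39.9276) / (144.2360 + 143.7789) = 96.5694 / 288.0149 = 0.33529

0.335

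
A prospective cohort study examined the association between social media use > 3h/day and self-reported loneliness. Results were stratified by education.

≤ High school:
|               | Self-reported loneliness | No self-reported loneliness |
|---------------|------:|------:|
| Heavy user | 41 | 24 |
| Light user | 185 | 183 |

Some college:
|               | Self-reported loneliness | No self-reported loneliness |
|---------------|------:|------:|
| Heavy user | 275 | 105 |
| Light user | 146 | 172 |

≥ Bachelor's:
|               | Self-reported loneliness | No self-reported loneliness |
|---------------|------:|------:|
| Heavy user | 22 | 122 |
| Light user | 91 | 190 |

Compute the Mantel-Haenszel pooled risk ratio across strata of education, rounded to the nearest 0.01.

1.26

RR_MH = Σ(aᵢ·n₀ᵢ/nᵢ) / Σ(cᵢ·n₁ᵢ/nᵢ), with n₁ᵢ = aᵢ+bᵢ (exposed), n₀ᵢ = cᵢ+dᵢ (unexposed), nᵢ = n₁ᵢ+n₀ᵢ.
Stratum 1 (≤ High school): n₁ = 65, n₀ = 368, n = 433; a·n₀/n = 41·368/433 = 34.8453; c·n₁/n = 185·65/433 = 27.7714
Stratum 2 (Some college): n₁ = 380, n₀ = 318, n = 698; a·n₀/n = 275·318/698 = 125.2865; c·n₁/n = 146·380/698 = 79.4842
Stratum 3 (≥ Bachelor's): n₁ = 144, n₀ = 281, n = 425; a·n₀/n = 22·281/425 = 14.5459; c·n₁/n = 91·144/425 = 30.8329
RR_MH = (34.8453 + 125.2865 + 14.5459) / (27.7714 + 79.4842 + 30.8329) = 174.6777 / 138.0885 = 1.26497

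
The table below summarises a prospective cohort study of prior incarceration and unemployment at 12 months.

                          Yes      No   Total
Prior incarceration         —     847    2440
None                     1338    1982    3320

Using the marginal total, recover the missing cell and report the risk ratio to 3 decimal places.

The missing cell is in the exposed row: 2440 − 847 = 1593.
So a = 1593, b = 847, c = 1338, d = 1982.
RR = [a/(a+b)] / [c/(c+d)] = (1593/2440) / (1338/3320) = 0.65287/0.40301 = 1.61997

1.620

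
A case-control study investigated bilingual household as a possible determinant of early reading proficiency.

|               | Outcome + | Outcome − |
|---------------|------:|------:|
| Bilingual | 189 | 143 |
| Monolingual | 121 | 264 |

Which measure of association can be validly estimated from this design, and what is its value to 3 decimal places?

Cells: a = 189, b = 143, c = 121, d = 264.
This is a case-control study: participants were sampled on outcome status, so risks in the source population cannot be estimated directly — relative risk is not valid here. The odds ratio is the appropriate measure.
OR = (a·d)/(b·c) = (189 × 264) / (143 × 121) = 49896 / 17303 = 2.88366

2.884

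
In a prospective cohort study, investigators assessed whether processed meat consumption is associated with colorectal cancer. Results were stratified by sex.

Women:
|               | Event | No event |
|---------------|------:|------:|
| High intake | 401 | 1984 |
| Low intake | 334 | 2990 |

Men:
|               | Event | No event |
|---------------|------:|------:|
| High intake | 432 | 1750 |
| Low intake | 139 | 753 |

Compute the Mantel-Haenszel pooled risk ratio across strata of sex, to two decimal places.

RR_MH = Σ(aᵢ·n₀ᵢ/nᵢ) / Σ(cᵢ·n₁ᵢ/nᵢ), with n₁ᵢ = aᵢ+bᵢ (exposed), n₀ᵢ = cᵢ+dᵢ (unexposed), nᵢ = n₁ᵢ+n₀ᵢ.
Stratum 1 (Women): n₁ = 2385, n₀ = 3324, n = 5709; a·n₀/n = 401·3324/5709 = 233.4777; c·n₁/n = 334·2385/5709 = 139.5323
Stratum 2 (Men): n₁ = 2182, n₀ = 892, n = 3074; a·n₀/n = 432·892/3074 = 125.3559; c·n₁/n = 139·2182/3074 = 98.6656
RR_MH = (233.4777 + 125.3559) / (139.5323 + 98.6656) = 358.8336 / 238.1979 = 1.50645

1.51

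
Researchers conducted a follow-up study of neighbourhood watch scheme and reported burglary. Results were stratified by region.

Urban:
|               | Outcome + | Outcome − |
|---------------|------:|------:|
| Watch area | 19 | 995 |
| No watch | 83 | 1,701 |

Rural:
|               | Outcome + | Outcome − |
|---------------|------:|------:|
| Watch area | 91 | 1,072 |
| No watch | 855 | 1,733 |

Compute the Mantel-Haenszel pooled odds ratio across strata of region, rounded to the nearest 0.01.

0.20

OR_MH = Σ(aᵢdᵢ/nᵢ) / Σ(bᵢcᵢ/nᵢ), where nᵢ is the stratum total.
Stratum 1 (Urban): n = 2798; a·d/n = 19·1701/2798 = 11.5508; b·c/n = 995·83/2798 = 29.5157
Stratum 2 (Rural): n = 3751; a·d/n = 91·1733/3751 = 42.0429; b·c/n = 1072·855/3751 = 244.3508
OR_MH = (11.5508 + 42.0429) / (29.5157 + 244.3508) = 53.5937 / 273.8666 = 0.19569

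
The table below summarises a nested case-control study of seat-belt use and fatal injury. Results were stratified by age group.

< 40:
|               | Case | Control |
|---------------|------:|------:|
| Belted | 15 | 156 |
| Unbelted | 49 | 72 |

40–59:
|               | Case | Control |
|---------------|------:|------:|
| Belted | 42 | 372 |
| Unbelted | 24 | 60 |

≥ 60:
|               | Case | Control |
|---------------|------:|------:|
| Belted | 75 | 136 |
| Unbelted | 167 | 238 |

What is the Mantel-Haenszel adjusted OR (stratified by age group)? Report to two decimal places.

0.47

OR_MH = Σ(aᵢdᵢ/nᵢ) / Σ(bᵢcᵢ/nᵢ), where nᵢ is the stratum total.
Stratum 1 (< 40): n = 292; a·d/n = 15·72/292 = 3.6986; b·c/n = 156·49/292 = 26.1781
Stratum 2 (40–59): n = 498; a·d/n = 42·60/498 = 5.0602; b·c/n = 372·24/498 = 17.9277
Stratum 3 (≥ 60): n = 616; a·d/n = 75·238/616 = 28.9773; b·c/n = 136·167/616 = 36.8701
OR_MH = (3.6986 + 5.0602 + 28.9773) / (26.1781 + 17.9277 + 36.8701) = 37.7361 / 80.9759 = 0.46602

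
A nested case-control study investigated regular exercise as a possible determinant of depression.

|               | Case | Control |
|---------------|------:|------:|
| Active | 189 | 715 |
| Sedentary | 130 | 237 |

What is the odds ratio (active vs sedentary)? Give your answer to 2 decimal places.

0.48

Cells: a = 189, b = 715, c = 130, d = 237.
OR = (a·d)/(b·c) = (189 × 237) / (715 × 130) = 44793 / 92950 = 0.48190
Exposure is associated with lower odds of depression (OR = 0.48 < 1).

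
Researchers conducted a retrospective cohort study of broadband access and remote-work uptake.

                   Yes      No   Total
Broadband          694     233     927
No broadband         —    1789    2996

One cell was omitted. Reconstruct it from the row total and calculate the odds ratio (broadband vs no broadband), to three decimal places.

4.415

The missing cell is in the unexposed row: 2996 − 1789 = 1207.
So a = 694, b = 233, c = 1207, d = 1789.
OR = (a·d)/(b·c) = (694 × 1789) / (233 × 1207) = 1241566 / 281231 = 4.41476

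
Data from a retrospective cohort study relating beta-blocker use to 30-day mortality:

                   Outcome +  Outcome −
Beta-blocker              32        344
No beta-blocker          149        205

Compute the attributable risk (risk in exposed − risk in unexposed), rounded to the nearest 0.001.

-0.336

Cells: a = 32, b = 344, c = 149, d = 205.
Risk in exposed = 32/376 = 0.085106; risk in unexposed = 149/354 = 0.420904.
Risk difference = 0.085106 − 0.420904 = -0.335798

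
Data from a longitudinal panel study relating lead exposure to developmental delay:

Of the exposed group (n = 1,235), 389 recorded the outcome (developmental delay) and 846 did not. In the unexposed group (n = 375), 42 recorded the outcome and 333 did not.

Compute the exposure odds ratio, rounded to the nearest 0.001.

From the description: a = 389, b = 846, c = 42, d = 333.
OR = (a·d)/(b·c) = (389 × 333) / (846 × 42) = 129537 / 35532 = 3.64564
The odds of developmental delay are about 3.65 times as high in the exposed group.

3.646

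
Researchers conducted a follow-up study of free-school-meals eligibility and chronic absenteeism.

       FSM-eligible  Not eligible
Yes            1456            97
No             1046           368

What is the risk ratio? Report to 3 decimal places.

Reading the table with exposure as columns: a = 1456 (FSM-eligible, case), b = 1046 (FSM-eligible, non-case), c = 97 (Not eligible, case), d = 368.
Risk in exposed = 1456/2502 = 0.58193; risk in unexposed = 97/465 = 0.20860.
RR = 0.58193 / 0.20860 = 2.78969
The risk among the exposed is 2.79 times that among the unexposed.

2.790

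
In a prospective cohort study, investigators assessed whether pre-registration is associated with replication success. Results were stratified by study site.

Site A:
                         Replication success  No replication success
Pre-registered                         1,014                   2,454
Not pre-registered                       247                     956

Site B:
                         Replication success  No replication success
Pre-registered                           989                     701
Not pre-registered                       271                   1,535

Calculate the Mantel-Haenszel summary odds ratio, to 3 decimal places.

3.486

OR_MH = Σ(aᵢdᵢ/nᵢ) / Σ(bᵢcᵢ/nᵢ), where nᵢ is the stratum total.
Stratum 1 (Site A): n = 4671; a·d/n = 1014·956/4671 = 207.5324; b·c/n = 2454·247/4671 = 129.7662
Stratum 2 (Site B): n = 3496; a·d/n = 989·1535/3496 = 434.2434; b·c/n = 701·271/3496 = 54.3395
OR_MH = (207.5324 + 434.2434) / (129.7662 + 54.3395) = 641.7759 / 184.1057 = 3.48591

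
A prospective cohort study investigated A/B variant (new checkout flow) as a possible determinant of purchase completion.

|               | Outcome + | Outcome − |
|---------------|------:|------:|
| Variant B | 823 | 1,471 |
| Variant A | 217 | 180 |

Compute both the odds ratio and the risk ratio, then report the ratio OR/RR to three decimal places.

Cells: a = 823, b = 1471, c = 217, d = 180.
OR = (823·180)/(1471·217) = 148140/319207 = 0.46409
Risk in exposed = 823/2294 = 0.35876; risk in unexposed = 217/397 = 0.54660; RR = 0.65635
OR/RR = 0.46409 / 0.65635 = 0.70707
The outcome is not rare, so the OR lies further from 1 than the RR.

0.707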